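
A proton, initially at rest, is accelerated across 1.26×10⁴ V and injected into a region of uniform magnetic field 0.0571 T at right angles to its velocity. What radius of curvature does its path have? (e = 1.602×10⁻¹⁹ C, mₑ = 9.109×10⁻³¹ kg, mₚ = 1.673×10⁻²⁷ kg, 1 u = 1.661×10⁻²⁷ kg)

r ≈ 0.284 m

Acceleration: |q|V = ½mv² ⇒ v = √(2|q|V/m) = √(2·1.602×10⁻¹⁹·1.26×10⁴/1.673×10⁻²⁷) ≈ 1.553×10⁶ m/s.
In the field: r = mv/(|q|B) = (1.673×10⁻²⁷)(1.553×10⁶)/((1.602×10⁻¹⁹)(0.0571)) ≈ 0.284 m.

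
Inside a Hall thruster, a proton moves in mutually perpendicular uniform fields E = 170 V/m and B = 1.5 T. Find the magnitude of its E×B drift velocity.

The steady drift has the magnetic force balancing the electric force, so v_d = E/B.
v_d = 170/1.5 = 110 m/s.

v_d ≈ 110 m/s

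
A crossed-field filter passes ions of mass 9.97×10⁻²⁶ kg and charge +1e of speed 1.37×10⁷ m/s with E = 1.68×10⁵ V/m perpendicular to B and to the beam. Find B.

B = 0.0123 T

Balance of forces in the selector: qE = qvB ⇒ B = E/v.
B = 1.68×10⁵/1.37×10⁷ = 0.0123 T.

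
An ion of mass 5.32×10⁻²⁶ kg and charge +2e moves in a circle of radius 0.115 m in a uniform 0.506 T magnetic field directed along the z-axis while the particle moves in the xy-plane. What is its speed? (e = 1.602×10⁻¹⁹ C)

v ≈ 3.50×10⁵ m/s

From |q|vB = mv²/r, v = |q|Br/m.
v = (3.204×10⁻¹⁹)(0.506)(0.115)/5.32×10⁻²⁶ ≈ 3.50×10⁵ m/s.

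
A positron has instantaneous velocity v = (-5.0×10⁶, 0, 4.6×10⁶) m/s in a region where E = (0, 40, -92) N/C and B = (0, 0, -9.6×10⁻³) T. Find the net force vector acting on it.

v×B = (0, -4.80×10⁴, 0) N/C.
E + v×B = (0, -4.80×10⁴, -92.0) N/C.
F = q(E + v×B) = (1.602×10⁻¹⁹ C)·(0, -4.80×10⁴, -92.0) = (0, -7.68×10⁻¹⁵, -1.47×10⁻¹⁷) N.

F ≈ (0, -7.68×10⁻¹⁵, -1.47×10⁻¹⁷) N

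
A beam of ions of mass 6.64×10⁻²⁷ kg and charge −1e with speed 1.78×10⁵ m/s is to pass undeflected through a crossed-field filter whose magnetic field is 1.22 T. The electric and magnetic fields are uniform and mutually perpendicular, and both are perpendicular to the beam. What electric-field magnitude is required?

For straight-line motion qE = qvB, so E = vB.
E = 1.78×10⁵ × 1.22 = 2.17×10⁵ V/m.

E = 2.17×10⁵ V/m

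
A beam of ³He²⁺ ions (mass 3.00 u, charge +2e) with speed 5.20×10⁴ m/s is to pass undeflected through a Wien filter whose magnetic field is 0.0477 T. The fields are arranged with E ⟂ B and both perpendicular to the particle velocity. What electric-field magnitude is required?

For straight-line motion qE = qvB, so E = vB.
E = 5.20×10⁴ × 0.0477 = 2480 V/m.

E = 2480 V/m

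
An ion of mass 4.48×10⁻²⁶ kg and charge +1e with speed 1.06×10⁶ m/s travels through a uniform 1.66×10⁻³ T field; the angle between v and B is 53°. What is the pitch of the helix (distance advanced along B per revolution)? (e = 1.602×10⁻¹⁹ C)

p ≈ 675 m

v∥ = v cosθ = 1.06×10⁶·cos53° ≈ 6.379×10⁵ m/s.
T = 2πm/(|q|B) = 2π(4.48×10⁻²⁶)/((1.602×10⁻¹⁹)(1.66×10⁻³)) ≈ 1.058×10⁻³ s.
pitch = v∥ T = (6.379×10⁵)(1.058×10⁻³) ≈ 675 m.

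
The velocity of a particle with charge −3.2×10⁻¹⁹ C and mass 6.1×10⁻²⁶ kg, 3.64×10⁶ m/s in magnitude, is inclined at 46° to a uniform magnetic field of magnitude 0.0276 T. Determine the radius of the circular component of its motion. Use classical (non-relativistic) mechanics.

v⊥ = v sinθ = 3.64×10⁶·sin46° ≈ 2.618×10⁶ m/s.
r = m v⊥/(|q|B) = (6.1×10⁻²⁶)(2.618×10⁶)/((3.2×10⁻¹⁹)(0.0276)) ≈ 18.1 m.

r ≈ 18.1 m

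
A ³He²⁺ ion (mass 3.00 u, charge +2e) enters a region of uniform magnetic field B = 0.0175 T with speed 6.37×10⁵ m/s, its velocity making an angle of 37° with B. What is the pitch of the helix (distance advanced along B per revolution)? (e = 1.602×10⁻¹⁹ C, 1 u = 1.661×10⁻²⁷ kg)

v∥ = v cosθ = 6.37×10⁵·cos37° ≈ 5.087×10⁵ m/s.
T = 2πm/(|q|B) = 2π(4.983×10⁻²⁷)/((3.204×10⁻¹⁹)(0.0175)) ≈ 5.584×10⁻⁶ s.
pitch = v∥ T = (5.087×10⁵)(5.584×10⁻⁶) ≈ 2.84 m.

p ≈ 2.84 m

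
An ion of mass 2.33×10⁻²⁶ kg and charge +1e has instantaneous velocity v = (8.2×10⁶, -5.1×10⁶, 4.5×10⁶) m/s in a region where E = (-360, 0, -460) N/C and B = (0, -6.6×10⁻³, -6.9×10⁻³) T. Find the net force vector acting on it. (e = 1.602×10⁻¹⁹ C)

v×B = (6.49×10⁴, 5.66×10⁴, -5.41×10⁴) N/C.
E + v×B = (6.45×10⁴, 5.66×10⁴, -5.46×10⁴) N/C.
F = q(E + v×B) = (1.602×10⁻¹⁹ C)·(6.45×10⁴, 5.66×10⁴, -5.46×10⁴) = (1.03×10⁻¹⁴, 9.06×10⁻¹⁵, -8.74×10⁻¹⁵) N.

F ≈ (1.03×10⁻¹⁴, 9.06×10⁻¹⁵, -8.74×10⁻¹⁵) N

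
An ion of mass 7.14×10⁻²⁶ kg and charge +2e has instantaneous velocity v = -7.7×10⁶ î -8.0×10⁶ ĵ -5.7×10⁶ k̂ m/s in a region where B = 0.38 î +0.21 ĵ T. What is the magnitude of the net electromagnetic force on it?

|F| ≈ 9.15×10⁻¹³ N

v×B = (1.20×10⁶, -2.17×10⁶, 1.42×10⁶) N/C.
F = q v×B = (3.204×10⁻¹⁹ C)·(1.20×10⁶, -2.17×10⁶, 1.42×10⁶) = (3.84×10⁻¹³, -6.94×10⁻¹³, 4.56×10⁻¹³) N.
|F| = 9.15×10⁻¹³ N.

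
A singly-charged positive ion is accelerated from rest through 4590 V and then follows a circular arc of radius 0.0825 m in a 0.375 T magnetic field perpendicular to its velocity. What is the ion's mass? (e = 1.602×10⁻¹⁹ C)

Combine |q|V = ½mv² and r = mv/(|q|B): eliminate v to get m = qB²r²/(2V).
m = (1.602×10⁻¹⁹)(0.375)²(0.0825)²/(2·4590) ≈ 1.67×10⁻²⁶ kg.

m ≈ 1.67×10⁻²⁶ kg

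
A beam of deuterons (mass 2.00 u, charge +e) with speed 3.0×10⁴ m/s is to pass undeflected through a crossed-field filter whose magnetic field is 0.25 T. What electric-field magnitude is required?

E = 7500 V/m

For straight-line motion qE = qvB, so E = vB.
E = 3.0×10⁴ × 0.25 = 7500 V/m.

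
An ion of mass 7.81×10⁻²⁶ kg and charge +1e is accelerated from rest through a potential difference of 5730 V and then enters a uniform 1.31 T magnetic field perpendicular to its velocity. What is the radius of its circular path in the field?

Acceleration: |q|V = ½mv² ⇒ v = √(2|q|V/m) = √(2·1.602×10⁻¹⁹·5730/7.81×10⁻²⁶) ≈ 1.533×10⁵ m/s.
In the field: r = mv/(|q|B) = (7.81×10⁻²⁶)(1.533×10⁵)/((1.602×10⁻¹⁹)(1.31)) ≈ 0.0571 m.

r ≈ 0.0571 m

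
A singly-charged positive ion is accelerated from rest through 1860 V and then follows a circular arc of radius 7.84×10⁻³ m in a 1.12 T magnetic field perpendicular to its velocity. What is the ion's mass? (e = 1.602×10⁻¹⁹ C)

m ≈ 3.32×10⁻²⁷ kg

Combine |q|V = ½mv² and r = mv/(|q|B): eliminate v to get m = qB²r²/(2V).
m = (1.602×10⁻¹⁹)(1.12)²(7.84×10⁻³)²/(2·1860) ≈ 3.32×10⁻²⁷ kg.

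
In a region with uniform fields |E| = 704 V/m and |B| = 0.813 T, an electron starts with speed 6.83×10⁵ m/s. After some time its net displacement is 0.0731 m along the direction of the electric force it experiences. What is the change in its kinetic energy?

The magnetic force is always ⟂ v and does no work; only the electric force changes KE.
ΔKE = F_E · d = |q|E d = (1.602×10⁻¹⁹)(704)(0.0731) ≈ 8.24×10⁻¹⁸ J.

ΔKE ≈ 8.24×10⁻¹⁸ J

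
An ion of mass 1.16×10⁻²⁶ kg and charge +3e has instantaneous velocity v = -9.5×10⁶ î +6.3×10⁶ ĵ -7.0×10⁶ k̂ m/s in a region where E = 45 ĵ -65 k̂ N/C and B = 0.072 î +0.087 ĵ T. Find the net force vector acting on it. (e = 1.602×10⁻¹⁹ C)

v×B = (6.09×10⁵, -5.04×10⁵, -1.28×10⁶) N/C.
E + v×B = (6.09×10⁵, -5.04×10⁵, -1.28×10⁶) N/C.
F = q(E + v×B) = (4.806×10⁻¹⁹ C)·(6.09×10⁵, -5.04×10⁵, -1.28×10⁶) = (2.93×10⁻¹³, -2.42×10⁻¹³, -6.15×10⁻¹³) N.

F ≈ (2.93×10⁻¹³, -2.42×10⁻¹³, -6.15×10⁻¹³) N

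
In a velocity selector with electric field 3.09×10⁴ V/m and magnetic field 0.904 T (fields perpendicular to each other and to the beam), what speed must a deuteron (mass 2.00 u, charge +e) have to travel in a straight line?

For undeflected motion the electric and magnetic forces balance: qE = qvB.
v = E/B = 3.09×10⁴/0.904 = 3.42×10⁴ m/s.

v = 3.42×10⁴ m/s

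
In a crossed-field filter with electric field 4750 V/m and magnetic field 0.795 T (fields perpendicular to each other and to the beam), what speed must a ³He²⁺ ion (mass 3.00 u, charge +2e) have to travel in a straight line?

v = 5970 m/s

Zero net Lorentz force requires |qE| = |q v×B|, i.e. E = vB.
v = E/B = 4750/0.795 = 5970 m/s.
The result is independent of the particle's charge and mass.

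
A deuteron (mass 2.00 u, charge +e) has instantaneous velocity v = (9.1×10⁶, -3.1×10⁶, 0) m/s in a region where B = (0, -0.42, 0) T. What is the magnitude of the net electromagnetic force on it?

v×B = (0, 0, -3.82×10⁶) N/C.
F = q v×B = (1.602×10⁻¹⁹ C)·(0, 0, -3.82×10⁶) = (0, 0, -6.12×10⁻¹³) N.
|F| = 6.12×10⁻¹³ N.

|F| ≈ 6.12×10⁻¹³ N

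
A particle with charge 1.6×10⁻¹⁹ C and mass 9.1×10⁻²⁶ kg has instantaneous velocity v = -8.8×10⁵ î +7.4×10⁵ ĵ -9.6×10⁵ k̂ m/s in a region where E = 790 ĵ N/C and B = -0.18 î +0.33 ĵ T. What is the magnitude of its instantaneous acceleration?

v×B = (3.17×10⁵, 1.73×10⁵, -1.57×10⁵) N/C.
E + v×B = (3.17×10⁵, 1.74×10⁵, -1.57×10⁵) N/C.
F = q(E + v×B) = (1.6×10⁻¹⁹ C)·(3.17×10⁵, 1.74×10⁵, -1.57×10⁵) = (5.07×10⁻¹⁴, 2.78×10⁻¹⁴, -2.52×10⁻¹⁴) N.
|a| = |F|/m = 6.303×10⁻¹⁴/9.1×10⁻²⁶ ≈ 6.93×10¹¹ m/s².

|a| ≈ 6.93×10¹¹ m/s²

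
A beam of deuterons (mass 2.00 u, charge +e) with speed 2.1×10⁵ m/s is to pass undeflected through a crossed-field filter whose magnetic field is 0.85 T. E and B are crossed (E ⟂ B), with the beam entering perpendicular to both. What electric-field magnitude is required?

For straight-line motion qE = qvB, so E = vB.
E = 2.1×10⁵ × 0.85 = 1.8×10⁵ V/m.

E = 1.8×10⁵ V/m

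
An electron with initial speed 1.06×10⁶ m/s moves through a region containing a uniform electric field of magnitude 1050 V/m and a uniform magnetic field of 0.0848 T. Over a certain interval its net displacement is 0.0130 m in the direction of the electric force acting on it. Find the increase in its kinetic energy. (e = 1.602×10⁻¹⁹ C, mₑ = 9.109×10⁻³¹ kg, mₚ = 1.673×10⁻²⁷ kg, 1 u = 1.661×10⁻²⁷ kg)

ΔKE ≈ 2.19×10⁻¹⁸ J

The magnetic force is always ⟂ v and does no work; only the electric force changes KE.
ΔKE = F_E · d = |q|E d = (1.602×10⁻¹⁹)(1050)(0.0130) ≈ 2.19×10⁻¹⁸ J.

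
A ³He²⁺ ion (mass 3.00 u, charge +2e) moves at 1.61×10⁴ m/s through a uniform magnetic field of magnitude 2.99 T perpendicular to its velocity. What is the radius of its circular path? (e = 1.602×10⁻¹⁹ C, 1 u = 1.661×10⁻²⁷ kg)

r ≈ 8.37×10⁻⁵ m

The magnetic force provides the centripetal force: |q|vB = mv²/r.
r = mv/(|q|B) = (4.983×10⁻²⁷)(1.61×10⁴)/((3.204×10⁻¹⁹)(2.99)) ≈ 8.37×10⁻⁵ m.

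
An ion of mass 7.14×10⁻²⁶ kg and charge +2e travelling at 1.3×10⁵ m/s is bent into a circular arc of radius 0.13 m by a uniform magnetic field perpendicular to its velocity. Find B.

From |q|vB = mv²/r, B = mv/(|q|r).
B = (7.14×10⁻²⁶)(1.3×10⁵)/((3.204×10⁻¹⁹)(0.13)) ≈ 0.22 T.

B ≈ 0.22 T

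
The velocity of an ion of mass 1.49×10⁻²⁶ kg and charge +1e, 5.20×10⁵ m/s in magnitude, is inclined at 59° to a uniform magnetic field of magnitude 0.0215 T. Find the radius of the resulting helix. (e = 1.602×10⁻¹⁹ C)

r ≈ 1.93 m

v⊥ = v sinθ = 5.20×10⁵·sin59° ≈ 4.457×10⁵ m/s.
r = m v⊥/(|q|B) = (1.49×10⁻²⁶)(4.457×10⁵)/((1.602×10⁻¹⁹)(0.0215)) ≈ 1.93 m.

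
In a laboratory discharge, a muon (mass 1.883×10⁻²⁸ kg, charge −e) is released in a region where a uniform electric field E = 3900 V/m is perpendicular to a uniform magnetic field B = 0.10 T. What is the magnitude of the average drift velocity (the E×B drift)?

v_d ≈ 3.9×10⁴ m/s

In crossed fields the guiding centre drifts at v_d = |E×B|/B² = E/B, independent of charge and mass.
v_d = 3900/0.10 = 3.9×10⁴ m/s.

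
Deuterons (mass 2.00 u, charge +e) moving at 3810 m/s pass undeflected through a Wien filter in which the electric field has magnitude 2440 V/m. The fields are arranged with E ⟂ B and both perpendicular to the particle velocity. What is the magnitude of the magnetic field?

Balance of forces in the selector: qE = qvB ⇒ B = E/v.
B = 2440/3810 = 0.640 T.

B = 0.640 T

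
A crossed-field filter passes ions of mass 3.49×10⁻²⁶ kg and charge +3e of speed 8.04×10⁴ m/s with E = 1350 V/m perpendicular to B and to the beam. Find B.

B = 0.0168 T

Balance of forces in the selector: qE = qvB ⇒ B = E/v.
B = 1350/8.04×10⁴ = 0.0168 T.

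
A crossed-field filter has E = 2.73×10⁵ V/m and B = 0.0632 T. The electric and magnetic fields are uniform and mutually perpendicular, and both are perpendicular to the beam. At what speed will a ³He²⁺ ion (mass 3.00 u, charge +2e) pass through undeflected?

v = 4.32×10⁶ m/s

Straight-line motion ⇒ electric and magnetic forces cancel, so E = vB.
v = E/B = 2.73×10⁵/0.0632 = 4.32×10⁶ m/s.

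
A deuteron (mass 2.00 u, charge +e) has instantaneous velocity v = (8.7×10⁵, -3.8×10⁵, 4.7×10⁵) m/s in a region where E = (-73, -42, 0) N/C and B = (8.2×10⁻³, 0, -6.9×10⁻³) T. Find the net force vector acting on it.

v×B = (2620, 9860, 3120) N/C.
E + v×B = (2550, 9820, 3120) N/C.
F = q(E + v×B) = (1.602×10⁻¹⁹ C)·(2550, 9820, 3120) = (4.08×10⁻¹⁶, 1.57×10⁻¹⁵, 4.99×10⁻¹⁶) N.

F ≈ (4.08×10⁻¹⁶, 1.57×10⁻¹⁵, 4.99×10⁻¹⁶) N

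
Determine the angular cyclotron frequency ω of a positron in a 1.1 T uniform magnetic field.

ω ≈ 1.9×10¹¹ rad/s

ω = |q|B/m.
ω = (1.602×10⁻¹⁹)(1.1)/9.109×10⁻³¹ ≈ 1.9×10¹¹ rad/s.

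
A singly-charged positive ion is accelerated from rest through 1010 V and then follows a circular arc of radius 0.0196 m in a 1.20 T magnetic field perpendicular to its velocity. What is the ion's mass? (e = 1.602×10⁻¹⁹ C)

m ≈ 4.39×10⁻²⁶ kg

Combine |q|V = ½mv² and r = mv/(|q|B): eliminate v to get m = qB²r²/(2V).
m = (1.602×10⁻¹⁹)(1.20)²(0.0196)²/(2·1010) ≈ 4.39×10⁻²⁶ kg.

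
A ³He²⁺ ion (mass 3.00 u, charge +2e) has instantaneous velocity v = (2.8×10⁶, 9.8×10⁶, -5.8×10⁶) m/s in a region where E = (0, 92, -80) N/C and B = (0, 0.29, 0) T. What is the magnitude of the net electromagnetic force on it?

|F| ≈ 5.98×10⁻¹³ N

v×B = (1.68×10⁶, 0, 8.12×10⁵) N/C.
E + v×B = (1.68×10⁶, 92.0, 8.12×10⁵) N/C.
F = q(E + v×B) = (3.204×10⁻¹⁹ C)·(1.68×10⁶, 92.0, 8.12×10⁵) = (5.39×10⁻¹³, 2.95×10⁻¹⁷, 2.60×10⁻¹³) N.
|F| = 5.98×10⁻¹³ N.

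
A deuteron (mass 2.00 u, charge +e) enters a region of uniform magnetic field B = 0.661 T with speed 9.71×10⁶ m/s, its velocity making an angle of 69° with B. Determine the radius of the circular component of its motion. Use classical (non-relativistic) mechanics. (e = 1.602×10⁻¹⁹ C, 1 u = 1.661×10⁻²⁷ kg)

v⊥ = v sinθ = 9.71×10⁶·sin69° ≈ 9.065×10⁶ m/s.
r = m v⊥/(|q|B) = (3.322×10⁻²⁷)(9.065×10⁶)/((1.602×10⁻¹⁹)(0.661)) ≈ 0.284 m.

r ≈ 0.284 m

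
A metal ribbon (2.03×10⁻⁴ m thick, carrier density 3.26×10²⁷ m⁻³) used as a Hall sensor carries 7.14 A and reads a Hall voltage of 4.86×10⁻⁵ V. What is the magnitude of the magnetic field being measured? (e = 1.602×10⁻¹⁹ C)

From V_H = IB/(n e t), B = V_H n e t / I.
B = (4.86×10⁻⁵)(3.26×10²⁷)(1.602×10⁻¹⁹)(2.03×10⁻⁴)/7.14 ≈ 0.722 T.

B ≈ 0.722 T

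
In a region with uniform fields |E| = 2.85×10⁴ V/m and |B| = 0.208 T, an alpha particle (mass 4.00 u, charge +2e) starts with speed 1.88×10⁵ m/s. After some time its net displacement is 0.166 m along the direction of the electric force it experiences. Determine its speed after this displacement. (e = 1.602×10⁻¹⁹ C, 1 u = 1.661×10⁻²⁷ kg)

v_f ≈ 7.01×10⁵ m/s

B does no work; ΔKE = |q|E d.
½mv_f² = ½mv₀² + |q|Ed = ½(6.644×10⁻²⁷)(1.88×10⁵)² + (3.204×10⁻¹⁹)(2.85×10⁴)(0.166) ≈ 1.174×10⁻¹⁶ J + 1.516×10⁻¹⁵ J ≈ 1.633×10⁻¹⁵ J.
v_f = √(2·1.633×10⁻¹⁵/6.644×10⁻²⁷) ≈ 7.01×10⁵ m/s.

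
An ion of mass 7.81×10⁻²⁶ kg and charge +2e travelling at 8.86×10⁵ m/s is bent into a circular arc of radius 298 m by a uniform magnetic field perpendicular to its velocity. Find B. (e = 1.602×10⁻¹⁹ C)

B ≈ 7.25×10⁻⁴ T

From |q|vB = mv²/r, B = mv/(|q|r).
B = (7.81×10⁻²⁶)(8.86×10⁵)/((3.204×10⁻¹⁹)(298)) ≈ 7.25×10⁻⁴ T.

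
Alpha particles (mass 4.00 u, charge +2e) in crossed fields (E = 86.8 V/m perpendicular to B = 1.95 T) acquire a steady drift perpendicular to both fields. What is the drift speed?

In crossed fields the guiding centre drifts at v_d = |E×B|/B² = E/B, independent of charge and mass.
v_d = 86.8/1.95 = 44.5 m/s.

v_d ≈ 44.5 m/s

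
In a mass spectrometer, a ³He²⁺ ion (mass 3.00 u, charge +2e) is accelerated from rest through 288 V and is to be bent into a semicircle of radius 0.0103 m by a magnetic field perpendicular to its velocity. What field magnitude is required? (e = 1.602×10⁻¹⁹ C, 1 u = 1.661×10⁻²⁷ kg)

B ≈ 0.291 T

v = √(2|q|V/m) = √(2·3.204×10⁻¹⁹·288/4.983×10⁻²⁷) ≈ 1.924×10⁵ m/s.
B = mv/(|q|r) = (4.983×10⁻²⁷)(1.924×10⁵)/((3.204×10⁻¹⁹)(0.0103)) ≈ 0.291 T.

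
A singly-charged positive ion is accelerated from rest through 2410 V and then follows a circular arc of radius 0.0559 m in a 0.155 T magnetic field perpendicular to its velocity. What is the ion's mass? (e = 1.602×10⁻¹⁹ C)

m ≈ 2.50×10⁻²⁷ kg

Combine |q|V = ½mv² and r = mv/(|q|B): eliminate v to get m = qB²r²/(2V).
m = (1.602×10⁻¹⁹)(0.155)²(0.0559)²/(2·2410) ≈ 2.50×10⁻²⁷ kg.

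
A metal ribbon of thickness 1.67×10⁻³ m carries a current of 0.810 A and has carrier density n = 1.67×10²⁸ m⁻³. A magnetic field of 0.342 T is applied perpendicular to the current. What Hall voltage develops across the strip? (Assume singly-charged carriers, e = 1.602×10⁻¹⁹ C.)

V_H ≈ 6.20×10⁻⁸ V

V_H = IB/(n e t).
V_H = (0.810)(0.342)/((1.67×10²⁸)(1.602×10⁻¹⁹)(1.67×10⁻³)) ≈ 6.20×10⁻⁸ V.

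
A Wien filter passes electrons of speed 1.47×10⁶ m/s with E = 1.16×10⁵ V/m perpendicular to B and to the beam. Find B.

Balance of forces in the selector: qE = qvB ⇒ B = E/v.
B = 1.16×10⁵/1.47×10⁶ = 0.0789 T.

B = 0.0789 T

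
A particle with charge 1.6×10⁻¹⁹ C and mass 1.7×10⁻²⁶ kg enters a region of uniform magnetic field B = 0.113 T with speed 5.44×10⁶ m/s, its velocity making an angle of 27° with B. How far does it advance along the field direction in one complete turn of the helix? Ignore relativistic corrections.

p ≈ 28.6 m

v∥ = v cosθ = 5.44×10⁶·cos27° ≈ 4.847×10⁶ m/s.
T = 2πm/(|q|B) = 2π(1.7×10⁻²⁶)/((1.6×10⁻¹⁹)(0.113)) ≈ 5.908×10⁻⁶ s.
pitch = v∥ T = (4.847×10⁶)(5.908×10⁻⁶) ≈ 28.6 m.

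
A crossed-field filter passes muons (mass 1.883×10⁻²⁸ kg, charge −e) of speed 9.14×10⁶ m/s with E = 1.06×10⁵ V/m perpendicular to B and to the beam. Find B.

B = 0.0116 T

Balance of forces in the selector: qE = qvB ⇒ B = E/v.
B = 1.06×10⁵/9.14×10⁶ = 0.0116 T.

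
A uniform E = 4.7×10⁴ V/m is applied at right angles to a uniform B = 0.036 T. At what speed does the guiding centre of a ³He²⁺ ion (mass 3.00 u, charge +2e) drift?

v_d ≈ 1.3×10⁶ m/s

The E×B drift speed is v_d = E/B.
v_d = 4.7×10⁴/0.036 = 1.3×10⁶ m/s.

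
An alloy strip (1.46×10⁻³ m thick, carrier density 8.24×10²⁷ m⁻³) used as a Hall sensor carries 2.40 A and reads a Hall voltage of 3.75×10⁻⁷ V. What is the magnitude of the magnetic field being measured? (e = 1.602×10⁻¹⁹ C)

From V_H = IB/(n e t), B = V_H n e t / I.
B = (3.75×10⁻⁷)(8.24×10²⁷)(1.602×10⁻¹⁹)(1.46×10⁻³)/2.40 ≈ 0.301 T.

B ≈ 0.301 T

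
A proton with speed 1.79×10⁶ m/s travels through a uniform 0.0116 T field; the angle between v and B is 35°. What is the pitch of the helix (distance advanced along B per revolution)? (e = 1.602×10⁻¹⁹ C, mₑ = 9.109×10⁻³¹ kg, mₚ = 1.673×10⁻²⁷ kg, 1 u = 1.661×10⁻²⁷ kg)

p ≈ 8.29 m

v∥ = v cosθ = 1.79×10⁶·cos35° ≈ 1.466×10⁶ m/s.
T = 2πm/(|q|B) = 2π(1.673×10⁻²⁷)/((1.602×10⁻¹⁹)(0.0116)) ≈ 5.657×10⁻⁶ s.
pitch = v∥ T = (1.466×10⁶)(5.657×10⁻⁶) ≈ 8.29 m.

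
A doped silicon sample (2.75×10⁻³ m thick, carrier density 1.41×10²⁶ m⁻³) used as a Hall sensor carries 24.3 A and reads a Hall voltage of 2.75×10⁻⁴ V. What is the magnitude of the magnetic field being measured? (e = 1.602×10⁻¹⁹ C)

From V_H = IB/(n e t), B = V_H n e t / I.
B = (2.75×10⁻⁴)(1.41×10²⁶)(1.602×10⁻¹⁹)(2.75×10⁻³)/24.3 ≈ 0.703 T.

B ≈ 0.703 T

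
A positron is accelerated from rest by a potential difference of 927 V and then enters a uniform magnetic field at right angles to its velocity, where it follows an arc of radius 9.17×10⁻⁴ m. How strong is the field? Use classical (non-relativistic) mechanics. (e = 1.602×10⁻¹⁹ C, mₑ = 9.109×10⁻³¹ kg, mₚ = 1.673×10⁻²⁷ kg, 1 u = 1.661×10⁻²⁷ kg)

v = √(2|q|V/m) = √(2·1.602×10⁻¹⁹·927/9.109×10⁻³¹) ≈ 1.806×10⁷ m/s.
B = mv/(|q|r) = (9.109×10⁻³¹)(1.806×10⁷)/((1.602×10⁻¹⁹)(9.17×10⁻⁴)) ≈ 0.112 T.

B ≈ 0.112 T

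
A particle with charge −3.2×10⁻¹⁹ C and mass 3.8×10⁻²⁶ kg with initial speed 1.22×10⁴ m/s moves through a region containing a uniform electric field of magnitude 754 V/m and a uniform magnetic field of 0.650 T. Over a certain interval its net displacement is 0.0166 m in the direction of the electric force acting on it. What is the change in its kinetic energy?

The magnetic force is always ⟂ v and does no work; only the electric force changes KE.
ΔKE = F_E · d = |q|E d = (3.2×10⁻¹⁹)(754)(0.0166) ≈ 4.01×10⁻¹⁸ J.

ΔKE ≈ 4.01×10⁻¹⁸ J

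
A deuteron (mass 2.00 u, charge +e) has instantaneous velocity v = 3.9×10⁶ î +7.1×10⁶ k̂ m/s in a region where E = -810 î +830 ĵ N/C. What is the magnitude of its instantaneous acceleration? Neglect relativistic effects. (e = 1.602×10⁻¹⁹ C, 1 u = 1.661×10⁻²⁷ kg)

|a| ≈ 5.59×10¹⁰ m/s²

Only an electric field acts, so F = qE = (1.602×10⁻¹⁹ C)·(-810, 830, 0) = (-1.30×10⁻¹⁶, 1.33×10⁻¹⁶, 0) N.
|a| = |F|/m = 1.858×10⁻¹⁶/3.322×10⁻²⁷ ≈ 5.59×10¹⁰ m/s².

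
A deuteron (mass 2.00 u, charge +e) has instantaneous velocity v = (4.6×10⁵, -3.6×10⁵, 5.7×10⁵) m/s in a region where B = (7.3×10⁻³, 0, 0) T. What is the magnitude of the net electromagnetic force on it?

|F| ≈ 7.88×10⁻¹⁶ N

v×B = (0, 4160, 2630) N/C.
F = q v×B = (1.602×10⁻¹⁹ C)·(0, 4160, 2630) = (0, 6.67×10⁻¹⁶, 4.21×10⁻¹⁶) N.
|F| = 7.88×10⁻¹⁶ N.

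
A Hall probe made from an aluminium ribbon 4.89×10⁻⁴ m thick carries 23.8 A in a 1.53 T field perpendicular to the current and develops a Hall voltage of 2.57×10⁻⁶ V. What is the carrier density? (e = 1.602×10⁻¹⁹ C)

n ≈ 1.81×10²⁹ m⁻³

From V_H = IB/(n e t), n = IB/(V_H e t).
n = (23.8)(1.53)/((2.57×10⁻⁶)(1.602×10⁻¹⁹)(4.89×10⁻⁴)) ≈ 1.81×10²⁹ m⁻³.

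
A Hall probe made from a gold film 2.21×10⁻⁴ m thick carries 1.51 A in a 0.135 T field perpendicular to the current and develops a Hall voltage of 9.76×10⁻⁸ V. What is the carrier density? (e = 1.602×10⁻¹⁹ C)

From V_H = IB/(n e t), n = IB/(V_H e t).
n = (1.51)(0.135)/((9.76×10⁻⁸)(1.602×10⁻¹⁹)(2.21×10⁻⁴)) ≈ 5.90×10²⁸ m⁻³.

n ≈ 5.90×10²⁸ m⁻³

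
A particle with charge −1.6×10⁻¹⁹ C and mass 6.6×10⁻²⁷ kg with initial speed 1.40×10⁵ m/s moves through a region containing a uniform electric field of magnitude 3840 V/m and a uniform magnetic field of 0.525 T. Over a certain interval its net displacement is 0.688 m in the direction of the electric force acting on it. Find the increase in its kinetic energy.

The magnetic force is always ⟂ v and does no work; only the electric force changes KE.
ΔKE = F_E · d = |q|E d = (1.6×10⁻¹⁹)(3840)(0.688) ≈ 4.23×10⁻¹⁶ J.

ΔKE ≈ 4.23×10⁻¹⁶ J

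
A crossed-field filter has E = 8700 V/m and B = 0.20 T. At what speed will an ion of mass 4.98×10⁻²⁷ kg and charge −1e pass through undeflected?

Straight-line motion ⇒ electric and magnetic forces cancel, so E = vB.
v = E/B = 8700/0.20 = 4.4×10⁴ m/s.
The result is independent of the particle's charge and mass.

v = 4.4×10⁴ m/s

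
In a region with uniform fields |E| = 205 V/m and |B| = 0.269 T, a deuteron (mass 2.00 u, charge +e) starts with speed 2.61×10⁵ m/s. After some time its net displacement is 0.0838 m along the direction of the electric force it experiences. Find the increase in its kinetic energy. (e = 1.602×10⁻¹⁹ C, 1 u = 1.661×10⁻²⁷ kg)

The magnetic force is always ⟂ v and does no work; only the electric force changes KE.
ΔKE = F_E · d = |q|E d = (1.602×10⁻¹⁹)(205)(0.0838) ≈ 2.75×10⁻¹⁸ J.

ΔKE ≈ 2.75×10⁻¹⁸ J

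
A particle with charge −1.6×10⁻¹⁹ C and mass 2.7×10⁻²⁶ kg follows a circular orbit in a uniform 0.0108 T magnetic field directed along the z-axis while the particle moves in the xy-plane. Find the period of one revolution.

T ≈ 9.82×10⁻⁵ s

The cyclotron period depends only on m, q, B: T = 2πm/(|q|B).
T = 2π(2.7×10⁻²⁶)/((1.6×10⁻¹⁹)(0.0108)) ≈ 9.82×10⁻⁵ s.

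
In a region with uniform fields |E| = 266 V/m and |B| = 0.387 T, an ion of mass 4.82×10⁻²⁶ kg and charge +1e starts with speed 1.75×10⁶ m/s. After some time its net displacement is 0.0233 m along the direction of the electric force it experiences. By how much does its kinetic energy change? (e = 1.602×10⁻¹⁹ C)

ΔKE ≈ 9.93×10⁻¹⁹ J

The magnetic force is always ⟂ v and does no work; only the electric force changes KE.
ΔKE = F_E · d = |q|E d = (1.602×10⁻¹⁹)(266)(0.0233) ≈ 9.93×10⁻¹⁹ J.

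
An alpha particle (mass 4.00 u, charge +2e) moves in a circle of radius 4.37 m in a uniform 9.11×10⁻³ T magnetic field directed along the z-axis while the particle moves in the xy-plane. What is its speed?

From |q|vB = mv²/r, v = |q|Br/m.
v = (3.204×10⁻¹⁹)(9.11×10⁻³)(4.37)/6.644×10⁻²⁷ ≈ 1.92×10⁶ m/s.

v ≈ 1.92×10⁶ m/s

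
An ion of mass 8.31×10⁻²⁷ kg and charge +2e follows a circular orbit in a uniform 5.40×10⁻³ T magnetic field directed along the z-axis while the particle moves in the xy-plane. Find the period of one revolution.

T ≈ 3.02×10⁻⁵ s

The cyclotron period depends only on m, q, B: T = 2πm/(|q|B).
T = 2π(8.31×10⁻²⁷)/((3.204×10⁻¹⁹)(5.40×10⁻³)) ≈ 3.02×10⁻⁵ s.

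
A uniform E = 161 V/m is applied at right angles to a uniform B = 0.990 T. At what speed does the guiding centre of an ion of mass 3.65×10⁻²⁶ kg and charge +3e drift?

v_d ≈ 163 m/s

The steady drift has the magnetic force balancing the electric force, so v_d = E/B.
v_d = 161/0.990 = 163 m/s.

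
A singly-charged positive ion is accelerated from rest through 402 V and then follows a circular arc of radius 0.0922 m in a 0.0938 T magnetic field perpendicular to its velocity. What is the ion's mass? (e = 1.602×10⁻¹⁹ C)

Combine |q|V = ½mv² and r = mv/(|q|B): eliminate v to get m = qB²r²/(2V).
m = (1.602×10⁻¹⁹)(0.0938)²(0.0922)²/(2·402) ≈ 1.49×10⁻²⁶ kg.

m ≈ 1.49×10⁻²⁶ kg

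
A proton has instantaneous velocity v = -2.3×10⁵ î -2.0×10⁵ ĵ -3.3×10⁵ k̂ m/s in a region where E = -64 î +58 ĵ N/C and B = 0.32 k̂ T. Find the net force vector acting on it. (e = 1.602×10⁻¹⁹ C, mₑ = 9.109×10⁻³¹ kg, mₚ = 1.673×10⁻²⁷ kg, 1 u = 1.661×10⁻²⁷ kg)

v×B = (-6.40×10⁴, 7.36×10⁴, 0) N/C.
E + v×B = (-6.41×10⁴, 7.37×10⁴, 0) N/C.
F = q(E + v×B) = (1.602×10⁻¹⁹ C)·(-6.41×10⁴, 7.37×10⁴, 0) = (-1.03×10⁻¹⁴, 1.18×10⁻¹⁴, 0) N.

F ≈ (-1.03×10⁻¹⁴, 1.18×10⁻¹⁴, 0) N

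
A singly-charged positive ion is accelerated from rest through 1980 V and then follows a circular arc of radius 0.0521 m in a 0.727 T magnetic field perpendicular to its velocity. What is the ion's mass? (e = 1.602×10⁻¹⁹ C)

Combine |q|V = ½mv² and r = mv/(|q|B): eliminate v to get m = qB²r²/(2V).
m = (1.602×10⁻¹⁹)(0.727)²(0.0521)²/(2·1980) ≈ 5.80×10⁻²⁶ kg.

m ≈ 5.80×10⁻²⁶ kg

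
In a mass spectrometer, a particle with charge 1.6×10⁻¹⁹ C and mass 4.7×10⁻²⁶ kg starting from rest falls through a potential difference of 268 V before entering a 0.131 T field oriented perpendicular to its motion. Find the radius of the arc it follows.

r ≈ 0.0958 m

Acceleration: |q|V = ½mv² ⇒ v = √(2|q|V/m) = √(2·1.6×10⁻¹⁹·268/4.7×10⁻²⁶) ≈ 4.272×10⁴ m/s.
In the field: r = mv/(|q|B) = (4.7×10⁻²⁶)(4.272×10⁴)/((1.6×10⁻¹⁹)(0.131)) ≈ 0.0958 m.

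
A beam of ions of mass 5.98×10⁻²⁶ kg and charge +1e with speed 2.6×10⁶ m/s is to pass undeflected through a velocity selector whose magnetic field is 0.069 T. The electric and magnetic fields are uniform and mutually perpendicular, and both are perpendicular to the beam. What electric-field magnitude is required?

E = 1.8×10⁵ V/m

For straight-line motion qE = qvB, so E = vB.
E = 2.6×10⁶ × 0.069 = 1.8×10⁵ V/m.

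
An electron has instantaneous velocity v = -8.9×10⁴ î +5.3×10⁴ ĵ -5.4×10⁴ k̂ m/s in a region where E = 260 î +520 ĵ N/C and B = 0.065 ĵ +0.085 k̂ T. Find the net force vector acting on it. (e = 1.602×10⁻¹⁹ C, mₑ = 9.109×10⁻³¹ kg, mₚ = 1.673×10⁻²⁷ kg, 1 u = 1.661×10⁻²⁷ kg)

F ≈ (-1.33×10⁻¹⁵, -1.30×10⁻¹⁵, 9.27×10⁻¹⁶) N

v×B = (8020, 7570, -5780) N/C.
E + v×B = (8280, 8090, -5780) N/C.
F = q(E + v×B) = (−1.602×10⁻¹⁹ C)·(8280, 8090, -5780) = (-1.33×10⁻¹⁵, -1.30×10⁻¹⁵, 9.27×10⁻¹⁶) N.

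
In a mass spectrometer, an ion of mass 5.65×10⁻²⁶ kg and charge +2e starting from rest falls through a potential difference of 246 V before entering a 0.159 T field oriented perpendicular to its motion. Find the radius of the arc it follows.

r ≈ 0.0586 m

Acceleration: |q|V = ½mv² ⇒ v = √(2|q|V/m) = √(2·3.204×10⁻¹⁹·246/5.65×10⁻²⁶) ≈ 5.282×10⁴ m/s.
In the field: r = mv/(|q|B) = (5.65×10⁻²⁶)(5.282×10⁴)/((3.204×10⁻¹⁹)(0.159)) ≈ 0.0586 m.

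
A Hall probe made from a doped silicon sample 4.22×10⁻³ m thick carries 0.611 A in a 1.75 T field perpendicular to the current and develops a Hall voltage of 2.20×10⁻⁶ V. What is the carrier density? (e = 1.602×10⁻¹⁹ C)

n ≈ 7.19×10²⁶ m⁻³

From V_H = IB/(n e t), n = IB/(V_H e t).
n = (0.611)(1.75)/((2.20×10⁻⁶)(1.602×10⁻¹⁹)(4.22×10⁻³)) ≈ 7.19×10²⁶ m⁻³.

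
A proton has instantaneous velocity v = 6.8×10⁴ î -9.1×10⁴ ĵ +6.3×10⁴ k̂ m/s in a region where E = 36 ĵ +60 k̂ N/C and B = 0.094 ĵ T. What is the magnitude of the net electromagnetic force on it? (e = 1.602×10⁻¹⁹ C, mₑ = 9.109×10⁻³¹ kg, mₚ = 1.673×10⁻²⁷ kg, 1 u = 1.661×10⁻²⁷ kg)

v×B = (-5920, 0, 6390) N/C.
E + v×B = (-5920, 36.0, 6450) N/C.
F = q(E + v×B) = (1.602×10⁻¹⁹ C)·(-5920, 36.0, 6450) = (-9.49×10⁻¹⁶, 5.77×10⁻¹⁸, 1.03×10⁻¹⁵) N.
|F| = 1.40×10⁻¹⁵ N.

|F| ≈ 1.40×10⁻¹⁵ N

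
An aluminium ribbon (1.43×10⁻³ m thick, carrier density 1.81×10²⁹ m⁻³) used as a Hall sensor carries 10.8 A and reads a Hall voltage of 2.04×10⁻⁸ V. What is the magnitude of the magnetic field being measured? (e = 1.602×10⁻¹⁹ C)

B ≈ 0.0783 T

From V_H = IB/(n e t), B = V_H n e t / I.
B = (2.04×10⁻⁸)(1.81×10²⁹)(1.602×10⁻¹⁹)(1.43×10⁻³)/10.8 ≈ 0.0783 T.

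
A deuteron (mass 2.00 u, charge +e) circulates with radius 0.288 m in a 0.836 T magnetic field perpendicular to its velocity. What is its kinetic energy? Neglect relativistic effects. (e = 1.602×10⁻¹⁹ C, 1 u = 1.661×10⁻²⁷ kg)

KE ≈ 2.24×10⁻¹³ J

v = |q|Br/m, then KE = ½mv² = (qBr)²/(2m).
v = (1.602×10⁻¹⁹)(0.836)(0.288)/3.322×10⁻²⁷ ≈ 1.161×10⁷ m/s.
KE = ½(3.322×10⁻²⁷)(1.161×10⁷)² ≈ 2.24×10⁻¹³ J.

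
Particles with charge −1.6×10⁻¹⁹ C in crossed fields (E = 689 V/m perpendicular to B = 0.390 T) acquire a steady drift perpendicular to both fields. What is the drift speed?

v_d ≈ 1770 m/s

The E×B drift speed is v_d = E/B.
v_d = 689/0.390 = 1770 m/s.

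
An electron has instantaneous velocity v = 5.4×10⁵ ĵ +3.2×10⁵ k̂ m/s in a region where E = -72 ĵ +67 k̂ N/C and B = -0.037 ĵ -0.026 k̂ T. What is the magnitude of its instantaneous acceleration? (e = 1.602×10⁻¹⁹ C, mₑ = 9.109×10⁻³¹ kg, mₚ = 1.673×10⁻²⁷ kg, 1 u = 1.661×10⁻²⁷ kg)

v×B = (-2200, 0, 0) N/C.
E + v×B = (-2200, -72.0, 67.0) N/C.
F = q(E + v×B) = (−1.602×10⁻¹⁹ C)·(-2200, -72.0, 67.0) = (3.52×10⁻¹⁶, 1.15×10⁻¹⁷, -1.07×10⁻¹⁷) N.
|a| = |F|/m = 3.528×10⁻¹⁶/9.109×10⁻³¹ ≈ 3.87×10¹⁴ m/s².

|a| ≈ 3.87×10¹⁴ m/s²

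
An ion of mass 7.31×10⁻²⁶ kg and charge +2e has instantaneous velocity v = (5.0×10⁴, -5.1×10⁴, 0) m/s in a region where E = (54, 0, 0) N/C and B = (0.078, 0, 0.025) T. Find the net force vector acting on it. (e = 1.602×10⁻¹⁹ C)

F ≈ (-3.91×10⁻¹⁶, -4.00×10⁻¹⁶, 1.27×10⁻¹⁵) N

v×B = (-1280, -1250, 3980) N/C.
E + v×B = (-1220, -1250, 3980) N/C.
F = q(E + v×B) = (3.204×10⁻¹⁹ C)·(-1220, -1250, 3980) = (-3.91×10⁻¹⁶, -4.00×10⁻¹⁶, 1.27×10⁻¹⁵) N.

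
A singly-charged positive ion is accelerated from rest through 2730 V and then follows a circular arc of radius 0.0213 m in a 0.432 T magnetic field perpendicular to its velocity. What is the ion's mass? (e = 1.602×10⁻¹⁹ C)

Combine |q|V = ½mv² and r = mv/(|q|B): eliminate v to get m = qB²r²/(2V).
m = (1.602×10⁻¹⁹)(0.432)²(0.0213)²/(2·2730) ≈ 2.48×10⁻²⁷ kg.

m ≈ 2.48×10⁻²⁷ kg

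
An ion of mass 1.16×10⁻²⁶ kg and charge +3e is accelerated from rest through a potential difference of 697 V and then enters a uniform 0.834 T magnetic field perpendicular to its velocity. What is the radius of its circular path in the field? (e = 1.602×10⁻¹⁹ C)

r ≈ 6.96×10⁻³ m

Acceleration: |q|V = ½mv² ⇒ v = √(2|q|V/m) = √(2·4.806×10⁻¹⁹·697/1.16×10⁻²⁶) ≈ 2.403×10⁵ m/s.
In the field: r = mv/(|q|B) = (1.16×10⁻²⁶)(2.403×10⁵)/((4.806×10⁻¹⁹)(0.834)) ≈ 6.96×10⁻³ m.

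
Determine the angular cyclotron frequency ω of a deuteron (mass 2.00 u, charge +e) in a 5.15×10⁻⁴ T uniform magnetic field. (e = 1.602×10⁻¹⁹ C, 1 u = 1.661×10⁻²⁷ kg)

ω ≈ 2.48×10⁴ rad/s

ω = |q|B/m.
ω = (1.602×10⁻¹⁹)(5.15×10⁻⁴)/3.322×10⁻²⁷ ≈ 2.48×10⁴ rad/s.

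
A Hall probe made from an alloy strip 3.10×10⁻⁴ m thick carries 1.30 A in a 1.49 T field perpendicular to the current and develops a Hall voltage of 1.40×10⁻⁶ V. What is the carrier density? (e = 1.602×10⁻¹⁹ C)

n ≈ 2.79×10²⁸ m⁻³

From V_H = IB/(n e t), n = IB/(V_H e t).
n = (1.30)(1.49)/((1.40×10⁻⁶)(1.602×10⁻¹⁹)(3.10×10⁻⁴)) ≈ 2.79×10²⁸ m⁻³.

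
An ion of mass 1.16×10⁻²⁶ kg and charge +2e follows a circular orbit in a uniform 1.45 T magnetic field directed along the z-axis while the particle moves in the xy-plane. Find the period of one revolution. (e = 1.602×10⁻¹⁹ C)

T ≈ 1.57×10⁻⁷ s

The cyclotron period depends only on m, q, B: T = 2πm/(|q|B).
T = 2π(1.16×10⁻²⁶)/((3.204×10⁻¹⁹)(1.45)) ≈ 1.57×10⁻⁷ s.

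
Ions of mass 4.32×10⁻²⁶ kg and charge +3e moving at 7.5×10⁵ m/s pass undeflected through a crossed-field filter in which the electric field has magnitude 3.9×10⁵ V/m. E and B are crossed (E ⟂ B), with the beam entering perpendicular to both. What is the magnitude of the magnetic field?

Balance of forces in the selector: qE = qvB ⇒ B = E/v.
B = 3.9×10⁵/7.5×10⁵ = 0.52 T.

B = 0.52 T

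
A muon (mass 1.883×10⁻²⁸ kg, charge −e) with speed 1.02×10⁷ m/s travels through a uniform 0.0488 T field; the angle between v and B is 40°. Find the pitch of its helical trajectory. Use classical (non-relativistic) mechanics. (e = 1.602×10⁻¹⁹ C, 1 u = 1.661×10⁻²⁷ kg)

v∥ = v cosθ = 1.02×10⁷·cos40° ≈ 7.814×10⁶ m/s.
T = 2πm/(|q|B) = 2π(1.883×10⁻²⁸)/((1.602×10⁻¹⁹)(0.0488)) ≈ 1.513×10⁻⁷ s.
pitch = v∥ T = (7.814×10⁶)(1.513×10⁻⁷) ≈ 1.18 m.

p ≈ 1.18 m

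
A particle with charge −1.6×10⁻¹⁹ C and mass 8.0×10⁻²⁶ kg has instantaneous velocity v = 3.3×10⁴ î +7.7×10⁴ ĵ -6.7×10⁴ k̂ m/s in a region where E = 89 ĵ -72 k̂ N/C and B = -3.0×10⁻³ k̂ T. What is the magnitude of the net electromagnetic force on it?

|F| ≈ 4.90×10⁻¹⁷ N

v×B = (-231, 99.0, 0) N/C.
E + v×B = (-231, 188, -72.0) N/C.
F = q(E + v×B) = (−1.6×10⁻¹⁹ C)·(-231, 188, -72.0) = (3.70×10⁻¹⁷, -3.01×10⁻¹⁷, 1.15×10⁻¹⁷) N.
|F| = 4.90×10⁻¹⁷ N.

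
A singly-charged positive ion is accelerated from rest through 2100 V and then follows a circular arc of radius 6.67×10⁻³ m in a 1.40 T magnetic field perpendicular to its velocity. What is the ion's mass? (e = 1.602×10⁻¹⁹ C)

Combine |q|V = ½mv² and r = mv/(|q|B): eliminate v to get m = qB²r²/(2V).
m = (1.602×10⁻¹⁹)(1.40)²(6.67×10⁻³)²/(2·2100) ≈ 3.33×10⁻²⁷ kg.

m ≈ 3.33×10⁻²⁷ kg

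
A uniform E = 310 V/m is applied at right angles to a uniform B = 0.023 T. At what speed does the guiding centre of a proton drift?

The E×B drift speed is v_d = E/B.
v_d = 310/0.023 = 1.3×10⁴ m/s.

v_d ≈ 1.3×10⁴ m/s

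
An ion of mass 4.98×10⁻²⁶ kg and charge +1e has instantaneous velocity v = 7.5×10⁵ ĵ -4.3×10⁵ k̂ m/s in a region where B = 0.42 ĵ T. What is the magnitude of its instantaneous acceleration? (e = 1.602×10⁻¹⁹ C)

v×B = (1.81×10⁵, 0, 0) N/C.
F = q v×B = (1.602×10⁻¹⁹ C)·(1.81×10⁵, 0, 0) = (2.89×10⁻¹⁴, 0, 0) N.
|a| = |F|/m = 2.893×10⁻¹⁴/4.98×10⁻²⁶ ≈ 5.81×10¹¹ m/s².

|a| ≈ 5.81×10¹¹ m/s²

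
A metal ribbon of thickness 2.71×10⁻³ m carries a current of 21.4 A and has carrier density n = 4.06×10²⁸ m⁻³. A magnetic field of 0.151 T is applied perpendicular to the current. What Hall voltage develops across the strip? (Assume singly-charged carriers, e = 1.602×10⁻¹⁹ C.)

V_H = IB/(n e t).
V_H = (21.4)(0.151)/((4.06×10²⁸)(1.602×10⁻¹⁹)(2.71×10⁻³)) ≈ 1.83×10⁻⁷ V.

V_H ≈ 1.83×10⁻⁷ V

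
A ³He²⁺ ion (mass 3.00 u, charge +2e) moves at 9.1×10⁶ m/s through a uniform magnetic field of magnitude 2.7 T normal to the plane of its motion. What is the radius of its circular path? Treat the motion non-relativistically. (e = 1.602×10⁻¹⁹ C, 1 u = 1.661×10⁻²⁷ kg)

r ≈ 0.052 m

The magnetic force provides the centripetal force: |q|vB = mv²/r.
r = mv/(|q|B) = (4.983×10⁻²⁷)(9.1×10⁶)/((3.204×10⁻¹⁹)(2.7)) ≈ 0.052 m.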